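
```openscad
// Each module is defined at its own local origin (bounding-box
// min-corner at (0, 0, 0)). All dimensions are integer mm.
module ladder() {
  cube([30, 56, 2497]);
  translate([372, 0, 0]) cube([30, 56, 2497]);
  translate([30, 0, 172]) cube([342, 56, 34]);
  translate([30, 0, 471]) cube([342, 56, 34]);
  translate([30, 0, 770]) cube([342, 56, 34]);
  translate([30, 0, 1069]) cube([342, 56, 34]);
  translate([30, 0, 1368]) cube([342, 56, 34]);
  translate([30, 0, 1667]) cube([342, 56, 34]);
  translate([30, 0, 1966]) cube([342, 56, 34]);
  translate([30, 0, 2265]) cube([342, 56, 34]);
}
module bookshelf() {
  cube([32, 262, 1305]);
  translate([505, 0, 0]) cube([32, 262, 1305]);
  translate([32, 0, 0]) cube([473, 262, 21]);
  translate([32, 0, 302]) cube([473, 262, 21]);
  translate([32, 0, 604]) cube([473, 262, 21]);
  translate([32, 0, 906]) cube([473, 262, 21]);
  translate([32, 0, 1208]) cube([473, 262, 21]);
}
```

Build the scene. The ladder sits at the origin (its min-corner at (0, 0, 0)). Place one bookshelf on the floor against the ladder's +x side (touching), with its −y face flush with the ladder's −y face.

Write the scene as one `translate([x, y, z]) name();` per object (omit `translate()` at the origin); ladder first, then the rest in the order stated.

ladder();
translate([402, 0, 0]) bookshelf();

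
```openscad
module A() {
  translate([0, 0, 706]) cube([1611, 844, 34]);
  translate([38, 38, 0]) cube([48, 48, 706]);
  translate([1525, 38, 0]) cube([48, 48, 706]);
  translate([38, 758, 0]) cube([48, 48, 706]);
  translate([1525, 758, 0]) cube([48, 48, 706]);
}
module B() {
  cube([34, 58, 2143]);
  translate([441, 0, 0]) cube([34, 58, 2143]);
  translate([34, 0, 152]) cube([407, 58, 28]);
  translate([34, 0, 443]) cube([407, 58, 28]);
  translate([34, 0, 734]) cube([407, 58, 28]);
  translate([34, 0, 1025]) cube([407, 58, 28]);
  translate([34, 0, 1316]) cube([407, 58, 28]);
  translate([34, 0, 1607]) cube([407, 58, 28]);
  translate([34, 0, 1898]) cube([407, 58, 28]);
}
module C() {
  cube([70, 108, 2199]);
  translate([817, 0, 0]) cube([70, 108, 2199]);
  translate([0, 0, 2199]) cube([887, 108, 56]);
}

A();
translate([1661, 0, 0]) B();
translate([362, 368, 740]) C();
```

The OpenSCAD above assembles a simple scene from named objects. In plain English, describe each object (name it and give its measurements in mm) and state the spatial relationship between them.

A is a table with a 1611×844 mm rectangular top, 34 mm thick, top surface at z = 740 mm, supported by four 48×48 mm square legs, each inset 38 mm from the nearest pair of top edges, running from the floor.

B is a straight ladder. Two 34×58 mm vertical rails, 2143 mm tall, stand 475 mm apart (outside-to-outside) with their front faces coplanar on the −y side. 7 rungs, each 58 mm deep and 28 mm tall, span between the inner faces of the rails, front faces flush with the rails. The lowest rung's underside is at z = 152 mm and rungs are spaced 291 mm apart (underside to underside).

C is a rectangular door frame: two vertical jambs of 70×108 mm section, 2199 mm tall, with a clear opening 747 mm wide between their inner faces. A header 56 mm tall and 108 mm deep lies on top of the jambs and spans the full outside width.

The ladder is on the floor beside the table on its +x side. The door frame is on top of the table, centred.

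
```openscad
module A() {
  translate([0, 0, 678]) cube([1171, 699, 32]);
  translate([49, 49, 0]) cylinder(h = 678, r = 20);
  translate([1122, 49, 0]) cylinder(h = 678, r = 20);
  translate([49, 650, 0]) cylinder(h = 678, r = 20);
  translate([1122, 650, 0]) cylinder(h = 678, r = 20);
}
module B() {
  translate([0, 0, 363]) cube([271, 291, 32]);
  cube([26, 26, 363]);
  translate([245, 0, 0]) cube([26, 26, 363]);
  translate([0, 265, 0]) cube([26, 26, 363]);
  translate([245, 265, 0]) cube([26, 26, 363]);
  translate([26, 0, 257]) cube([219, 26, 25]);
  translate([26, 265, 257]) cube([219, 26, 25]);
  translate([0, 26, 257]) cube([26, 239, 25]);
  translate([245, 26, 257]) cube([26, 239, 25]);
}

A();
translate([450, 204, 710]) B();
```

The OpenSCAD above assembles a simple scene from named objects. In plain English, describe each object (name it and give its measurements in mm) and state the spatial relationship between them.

A is a table: top 1171 mm (x) × 699 mm (y), 32 mm thick, upper face at z = 710 mm, on four round legs of 40 mm diameter, each leg's bounding box inset 29 mm from the nearest pair of top edges, running from z = 0 to the bottom of the top.

B is a simple wooden stool: a rectangular seat 271 mm (x) by 291 mm (y), 32 mm thick, top face at z = 395 mm, on four square legs, each 26×26 mm in cross-section. The legs rest on z = 0, each flush with a corner of the seat. Four stretchers, 26 mm wide and 25 mm tall, connect adjacent legs with their undersides at z = 257 mm, each running between the inner faces of the legs it joins and aligned with the legs' outer faces on the other axis.

The stool is on top of the table, centred.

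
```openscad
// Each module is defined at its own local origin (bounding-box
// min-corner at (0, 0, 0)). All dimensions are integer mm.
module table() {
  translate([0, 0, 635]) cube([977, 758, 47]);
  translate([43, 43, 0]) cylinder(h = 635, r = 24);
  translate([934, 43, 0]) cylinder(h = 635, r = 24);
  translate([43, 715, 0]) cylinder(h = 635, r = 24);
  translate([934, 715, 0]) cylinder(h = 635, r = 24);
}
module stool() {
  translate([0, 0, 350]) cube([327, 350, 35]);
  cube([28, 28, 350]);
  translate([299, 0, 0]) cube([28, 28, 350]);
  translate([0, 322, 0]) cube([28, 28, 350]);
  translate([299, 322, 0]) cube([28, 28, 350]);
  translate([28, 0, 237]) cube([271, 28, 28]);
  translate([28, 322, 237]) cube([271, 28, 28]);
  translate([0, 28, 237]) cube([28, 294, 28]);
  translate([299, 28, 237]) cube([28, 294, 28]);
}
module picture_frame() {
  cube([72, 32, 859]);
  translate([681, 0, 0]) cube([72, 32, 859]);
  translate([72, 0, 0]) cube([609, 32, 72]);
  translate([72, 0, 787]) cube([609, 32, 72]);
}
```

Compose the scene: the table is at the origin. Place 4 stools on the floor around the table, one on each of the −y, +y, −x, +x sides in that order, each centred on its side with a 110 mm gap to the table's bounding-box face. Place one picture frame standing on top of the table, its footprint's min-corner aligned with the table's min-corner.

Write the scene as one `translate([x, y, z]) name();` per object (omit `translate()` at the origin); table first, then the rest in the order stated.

table();
translate([325, -460, 0]) stool();
translate([325, 868, 0]) stool();
translate([-437, 204, 0]) stool();
translate([1087, 204, 0]) stool();
translate([0, 0, 682]) picture_frame();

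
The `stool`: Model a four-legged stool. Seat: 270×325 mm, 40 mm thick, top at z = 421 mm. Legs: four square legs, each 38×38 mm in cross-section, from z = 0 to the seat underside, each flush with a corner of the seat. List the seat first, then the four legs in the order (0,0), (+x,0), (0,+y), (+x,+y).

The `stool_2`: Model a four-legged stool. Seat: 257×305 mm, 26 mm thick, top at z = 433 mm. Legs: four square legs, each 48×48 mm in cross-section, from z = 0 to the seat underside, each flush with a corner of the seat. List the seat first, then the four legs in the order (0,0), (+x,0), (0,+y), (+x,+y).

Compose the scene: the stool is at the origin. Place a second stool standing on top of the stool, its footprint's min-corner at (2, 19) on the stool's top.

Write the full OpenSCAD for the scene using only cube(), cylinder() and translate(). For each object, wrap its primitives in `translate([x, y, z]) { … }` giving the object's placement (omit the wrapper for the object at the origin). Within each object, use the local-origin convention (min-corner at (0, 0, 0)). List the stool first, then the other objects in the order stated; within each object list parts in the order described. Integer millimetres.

translate([0, 0, 381]) cube([270, 325, 40]);
cube([38, 38, 381]);
translate([232, 0, 0]) cube([38, 38, 381]);
translate([0, 287, 0]) cube([38, 38, 381]);
translate([232, 287, 0]) cube([38, 38, 381]);
translate([2, 19, 421]) {
  translate([0, 0, 407]) cube([257, 305, 26]);
  cube([48, 48, 407]);
  translate([209, 0, 0]) cube([48, 48, 407]);
  translate([0, 257, 0]) cube([48, 48, 407]);
  translate([209, 257, 0]) cube([48, 48, 407]);
}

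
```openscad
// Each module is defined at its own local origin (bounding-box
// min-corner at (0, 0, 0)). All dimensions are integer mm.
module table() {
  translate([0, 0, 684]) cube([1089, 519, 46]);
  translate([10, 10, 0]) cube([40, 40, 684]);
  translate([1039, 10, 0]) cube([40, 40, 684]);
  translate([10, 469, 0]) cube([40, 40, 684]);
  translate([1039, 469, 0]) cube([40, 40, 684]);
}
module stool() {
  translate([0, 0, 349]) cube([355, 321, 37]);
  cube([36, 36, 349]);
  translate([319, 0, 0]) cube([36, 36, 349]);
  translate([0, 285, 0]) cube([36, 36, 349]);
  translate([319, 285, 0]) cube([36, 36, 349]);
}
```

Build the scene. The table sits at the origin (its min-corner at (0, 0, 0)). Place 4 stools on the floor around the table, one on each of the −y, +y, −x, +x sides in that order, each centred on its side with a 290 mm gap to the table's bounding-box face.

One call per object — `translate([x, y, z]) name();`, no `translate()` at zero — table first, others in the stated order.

table();
translate([367, -611, 0]) stool();
translate([367, 809, 0]) stool();
translate([-645, 99, 0]) stool();
translate([1379, 99, 0]) stool();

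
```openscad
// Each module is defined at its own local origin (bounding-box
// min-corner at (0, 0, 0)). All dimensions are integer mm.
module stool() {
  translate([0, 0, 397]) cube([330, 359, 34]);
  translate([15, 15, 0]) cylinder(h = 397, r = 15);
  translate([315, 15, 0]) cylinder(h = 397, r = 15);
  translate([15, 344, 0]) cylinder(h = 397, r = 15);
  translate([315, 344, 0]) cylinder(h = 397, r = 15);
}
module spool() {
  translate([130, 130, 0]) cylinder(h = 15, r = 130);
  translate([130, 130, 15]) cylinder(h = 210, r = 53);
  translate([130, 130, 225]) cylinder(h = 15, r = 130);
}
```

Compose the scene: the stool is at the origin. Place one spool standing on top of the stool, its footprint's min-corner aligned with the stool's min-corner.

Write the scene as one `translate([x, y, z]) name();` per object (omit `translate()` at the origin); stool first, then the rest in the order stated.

stool();
translate([0, 0, 431]) spool();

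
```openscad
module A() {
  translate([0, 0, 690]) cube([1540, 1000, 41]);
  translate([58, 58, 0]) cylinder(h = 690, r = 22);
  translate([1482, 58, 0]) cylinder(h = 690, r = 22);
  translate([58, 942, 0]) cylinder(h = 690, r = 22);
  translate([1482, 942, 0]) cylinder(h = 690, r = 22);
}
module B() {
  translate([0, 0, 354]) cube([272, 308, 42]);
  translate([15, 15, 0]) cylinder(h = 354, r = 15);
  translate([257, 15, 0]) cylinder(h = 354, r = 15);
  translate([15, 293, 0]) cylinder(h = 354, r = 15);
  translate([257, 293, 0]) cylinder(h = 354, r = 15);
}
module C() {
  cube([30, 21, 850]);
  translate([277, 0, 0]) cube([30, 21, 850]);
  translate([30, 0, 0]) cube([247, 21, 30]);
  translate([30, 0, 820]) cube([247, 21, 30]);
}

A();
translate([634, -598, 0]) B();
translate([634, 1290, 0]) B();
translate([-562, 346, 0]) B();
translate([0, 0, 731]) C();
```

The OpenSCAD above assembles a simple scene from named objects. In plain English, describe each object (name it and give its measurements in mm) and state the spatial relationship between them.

A is a rectangular dining table. The top is 1540×1000×41 mm with its upper surface at z = 731 mm. It stands on four round legs of 44 mm diameter, each leg's bounding box inset 36 mm from the nearest pair of top edges, running from the floor to the underside of the top.

B is a four-legged stool. The seat is 272×308 mm, 42 mm thick, top at z = 396 mm. It stands on four round legs, each 30 mm in diameter, from z = 0 to the seat underside, each leg's axis is inset half a diameter from the nearest pair of seat edges (so the leg's bounding box is flush with the corner).

C is a rectangular picture frame lying in the x–z plane (depth along y). The opening is 247 mm wide (x) by 790 mm tall (z), surrounded by a border 30 mm wide on all four sides. The frame is 21 mm deep and is made of two full-height vertical stiles with two horizontal rails fitted between them.

Three stools sit around the table at the −y, +y, −x sides. The picture frame is on top of the table.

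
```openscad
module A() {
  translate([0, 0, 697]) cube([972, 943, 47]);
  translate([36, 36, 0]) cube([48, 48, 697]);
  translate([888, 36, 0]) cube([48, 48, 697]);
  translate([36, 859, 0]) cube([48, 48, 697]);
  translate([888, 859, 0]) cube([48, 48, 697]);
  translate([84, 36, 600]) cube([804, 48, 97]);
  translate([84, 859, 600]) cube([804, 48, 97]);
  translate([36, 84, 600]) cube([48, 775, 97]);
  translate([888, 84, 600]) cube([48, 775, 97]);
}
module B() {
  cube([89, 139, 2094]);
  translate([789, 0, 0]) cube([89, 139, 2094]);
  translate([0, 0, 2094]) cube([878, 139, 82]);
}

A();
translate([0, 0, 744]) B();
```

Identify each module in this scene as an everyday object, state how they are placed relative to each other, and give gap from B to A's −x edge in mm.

The door frame's min-x is at 0; the table's min-x is 0; gap = 0 mm.

A is a table. B is a door frame. The door frame is on top of the table. The gap from the door frame to the table's −x edge is 0 mm.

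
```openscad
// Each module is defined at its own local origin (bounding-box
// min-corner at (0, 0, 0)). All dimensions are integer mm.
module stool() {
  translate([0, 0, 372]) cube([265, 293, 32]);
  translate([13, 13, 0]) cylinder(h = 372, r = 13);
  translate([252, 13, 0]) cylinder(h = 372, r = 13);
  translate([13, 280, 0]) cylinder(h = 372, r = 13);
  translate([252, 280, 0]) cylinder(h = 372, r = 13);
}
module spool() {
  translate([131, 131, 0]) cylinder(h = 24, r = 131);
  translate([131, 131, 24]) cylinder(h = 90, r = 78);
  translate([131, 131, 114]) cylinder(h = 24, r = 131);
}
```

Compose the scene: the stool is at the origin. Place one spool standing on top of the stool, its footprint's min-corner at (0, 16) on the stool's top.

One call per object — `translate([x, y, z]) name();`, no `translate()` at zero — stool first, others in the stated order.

stool();
translate([0, 16, 404]) spool();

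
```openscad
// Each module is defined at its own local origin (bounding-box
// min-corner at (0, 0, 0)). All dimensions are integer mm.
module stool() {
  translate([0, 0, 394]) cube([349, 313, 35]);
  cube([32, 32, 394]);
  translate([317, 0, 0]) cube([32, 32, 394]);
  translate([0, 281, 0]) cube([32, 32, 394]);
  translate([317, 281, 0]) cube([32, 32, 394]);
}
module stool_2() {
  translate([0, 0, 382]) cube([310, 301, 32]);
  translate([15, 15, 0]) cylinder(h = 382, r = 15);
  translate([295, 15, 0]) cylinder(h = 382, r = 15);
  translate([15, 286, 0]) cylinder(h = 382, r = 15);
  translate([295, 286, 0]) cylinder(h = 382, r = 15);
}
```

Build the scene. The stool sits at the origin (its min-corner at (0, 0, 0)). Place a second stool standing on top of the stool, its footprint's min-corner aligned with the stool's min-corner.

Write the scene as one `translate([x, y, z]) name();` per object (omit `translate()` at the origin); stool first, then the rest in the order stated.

stool();
translate([0, 0, 429]) stool_2();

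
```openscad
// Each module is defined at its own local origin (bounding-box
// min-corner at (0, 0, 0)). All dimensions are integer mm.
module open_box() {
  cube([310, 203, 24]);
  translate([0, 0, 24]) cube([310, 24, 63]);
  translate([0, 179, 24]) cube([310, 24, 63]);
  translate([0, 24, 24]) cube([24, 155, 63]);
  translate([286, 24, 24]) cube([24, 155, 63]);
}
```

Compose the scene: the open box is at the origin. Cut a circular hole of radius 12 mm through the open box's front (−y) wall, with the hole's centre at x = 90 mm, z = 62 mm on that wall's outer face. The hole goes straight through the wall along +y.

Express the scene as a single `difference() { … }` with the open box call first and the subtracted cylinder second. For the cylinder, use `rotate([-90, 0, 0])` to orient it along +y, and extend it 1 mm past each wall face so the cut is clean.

difference() {
  open_box();
  translate([90, -1, 62]) rotate([-90, 0, 0]) cylinder(h = 26, r = 12);
}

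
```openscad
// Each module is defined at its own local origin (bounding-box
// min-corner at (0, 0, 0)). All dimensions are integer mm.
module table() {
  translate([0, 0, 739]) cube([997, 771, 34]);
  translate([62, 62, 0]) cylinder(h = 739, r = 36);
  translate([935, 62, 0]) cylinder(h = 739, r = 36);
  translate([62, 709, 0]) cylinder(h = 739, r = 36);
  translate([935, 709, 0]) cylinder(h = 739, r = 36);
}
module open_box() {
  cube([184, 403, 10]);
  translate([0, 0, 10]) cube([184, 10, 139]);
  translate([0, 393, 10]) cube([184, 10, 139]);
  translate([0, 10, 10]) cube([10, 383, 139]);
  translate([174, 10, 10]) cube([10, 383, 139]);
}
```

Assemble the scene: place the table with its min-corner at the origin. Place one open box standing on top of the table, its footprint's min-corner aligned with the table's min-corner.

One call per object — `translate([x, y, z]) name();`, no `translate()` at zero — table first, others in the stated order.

table();
translate([0, 0, 773]) open_box();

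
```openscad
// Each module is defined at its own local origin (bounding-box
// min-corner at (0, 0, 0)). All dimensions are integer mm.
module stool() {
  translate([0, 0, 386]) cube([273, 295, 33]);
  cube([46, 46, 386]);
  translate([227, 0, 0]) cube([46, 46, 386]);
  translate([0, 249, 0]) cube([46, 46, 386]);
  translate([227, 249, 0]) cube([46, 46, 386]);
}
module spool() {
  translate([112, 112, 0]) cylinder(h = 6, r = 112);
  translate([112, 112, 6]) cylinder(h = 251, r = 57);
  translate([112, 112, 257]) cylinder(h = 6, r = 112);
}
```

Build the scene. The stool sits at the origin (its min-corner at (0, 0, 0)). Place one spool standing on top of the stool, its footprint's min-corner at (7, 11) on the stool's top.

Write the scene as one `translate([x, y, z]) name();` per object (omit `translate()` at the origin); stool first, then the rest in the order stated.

stool();
translate([7, 11, 419]) spool();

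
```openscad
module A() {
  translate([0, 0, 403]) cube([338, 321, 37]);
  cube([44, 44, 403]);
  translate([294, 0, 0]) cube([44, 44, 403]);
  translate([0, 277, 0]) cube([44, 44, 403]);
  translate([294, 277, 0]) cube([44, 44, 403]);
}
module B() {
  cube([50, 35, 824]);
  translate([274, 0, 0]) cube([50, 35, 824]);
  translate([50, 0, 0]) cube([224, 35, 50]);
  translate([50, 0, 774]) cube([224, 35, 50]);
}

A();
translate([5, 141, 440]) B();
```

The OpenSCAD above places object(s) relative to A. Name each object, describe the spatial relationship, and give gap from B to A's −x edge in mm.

A is a stool. B is a picture frame. The picture frame is on top of the stool. The gap from the picture frame to the stool's −x edge is 5 mm.

The picture frame's min-x is at 5; the stool's min-x is 0; gap = 5 mm.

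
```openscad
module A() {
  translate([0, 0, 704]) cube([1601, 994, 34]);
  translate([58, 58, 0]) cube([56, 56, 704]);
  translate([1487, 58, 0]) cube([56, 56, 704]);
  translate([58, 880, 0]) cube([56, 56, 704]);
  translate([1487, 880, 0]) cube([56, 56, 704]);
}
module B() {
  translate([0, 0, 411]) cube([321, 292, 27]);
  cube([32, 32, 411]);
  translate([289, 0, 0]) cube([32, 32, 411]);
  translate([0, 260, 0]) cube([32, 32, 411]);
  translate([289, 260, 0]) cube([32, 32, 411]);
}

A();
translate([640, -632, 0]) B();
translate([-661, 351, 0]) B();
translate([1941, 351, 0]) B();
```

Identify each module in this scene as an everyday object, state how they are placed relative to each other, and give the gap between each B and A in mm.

Each stool's nearest face is 340 mm from the table's bounding box.

A is a table. B is a stool. Three stools sit around the table at the −y, −x, +x sides. The gap between each stool and the table is 340 mm.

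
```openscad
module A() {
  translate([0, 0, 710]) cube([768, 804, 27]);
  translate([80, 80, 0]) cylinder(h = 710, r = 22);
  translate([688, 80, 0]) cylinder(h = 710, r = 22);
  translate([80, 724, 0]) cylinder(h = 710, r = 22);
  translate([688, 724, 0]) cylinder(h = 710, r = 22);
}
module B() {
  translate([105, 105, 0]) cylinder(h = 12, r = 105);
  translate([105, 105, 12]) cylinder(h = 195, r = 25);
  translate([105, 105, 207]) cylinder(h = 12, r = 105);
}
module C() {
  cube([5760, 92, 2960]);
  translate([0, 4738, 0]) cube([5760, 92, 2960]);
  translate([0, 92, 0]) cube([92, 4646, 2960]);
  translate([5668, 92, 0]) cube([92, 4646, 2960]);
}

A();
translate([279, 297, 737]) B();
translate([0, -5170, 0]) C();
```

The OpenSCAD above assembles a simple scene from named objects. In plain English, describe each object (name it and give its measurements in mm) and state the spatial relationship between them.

A is a table with a 768×804 mm rectangular top, 27 mm thick, top surface at z = 737 mm, supported by four round legs of 44 mm diameter, each leg's bounding box inset 58 mm from the nearest pair of top edges, running from the floor.

B is a spool: two coaxial disc flanges of radius 105 mm and thickness 12 mm, joined by a core cylinder of radius 25 mm and height 195 mm. The lower flange rests on z = 0 and the three cylinders share a vertical axis.

C is the wall frame of a small rectangular building: four walls, each 2960 mm tall and 92 mm thick, enclosing a footprint 5760 mm (x) by 4830 mm (y) outside-to-outside, with no floor or roof. The front and back walls (the −y and +y sides) span the full width; the two side walls fit between them.

The spool is on top of the table, centred. The house frame is on the floor beside the table on its −y side.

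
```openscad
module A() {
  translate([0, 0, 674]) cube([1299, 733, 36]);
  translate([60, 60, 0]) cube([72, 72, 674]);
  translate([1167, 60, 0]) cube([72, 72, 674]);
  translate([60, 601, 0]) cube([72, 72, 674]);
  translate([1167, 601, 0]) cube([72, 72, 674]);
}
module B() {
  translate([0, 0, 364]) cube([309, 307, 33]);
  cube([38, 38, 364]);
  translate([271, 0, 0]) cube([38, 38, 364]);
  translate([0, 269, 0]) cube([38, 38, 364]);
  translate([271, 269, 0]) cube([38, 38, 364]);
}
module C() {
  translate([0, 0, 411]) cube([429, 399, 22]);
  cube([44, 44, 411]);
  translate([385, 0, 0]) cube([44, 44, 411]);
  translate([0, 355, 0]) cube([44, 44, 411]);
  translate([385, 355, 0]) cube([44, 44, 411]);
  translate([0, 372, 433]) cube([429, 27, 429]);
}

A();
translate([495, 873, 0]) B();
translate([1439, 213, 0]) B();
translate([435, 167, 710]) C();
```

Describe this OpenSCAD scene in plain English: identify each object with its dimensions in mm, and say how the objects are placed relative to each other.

A is a table: top 1299 mm (x) × 733 mm (y), 36 mm thick, upper face at z = 710 mm, on four 72×72 mm square legs, each inset 60 mm from the nearest pair of top edges, running from z = 0 to the bottom of the top.

B is a four-legged stool. The seat is 309×307 mm, 33 mm thick, top at z = 397 mm. It stands on four square legs, each 38×38 mm in cross-section, from z = 0 to the seat underside, each flush with a corner of the seat.

C is a chair: 429×399 mm seat, 22 mm thick, top at z = 433 mm, on four 44 mm square corner legs flush with the seat edges. A 27 mm thick backrest slab spans the full seat width, extending 429 mm above the seat top, its back face flush with the seat's +y edge.

Two stools sit around the table at the +y, +x sides. The chair is on top of the table, centred.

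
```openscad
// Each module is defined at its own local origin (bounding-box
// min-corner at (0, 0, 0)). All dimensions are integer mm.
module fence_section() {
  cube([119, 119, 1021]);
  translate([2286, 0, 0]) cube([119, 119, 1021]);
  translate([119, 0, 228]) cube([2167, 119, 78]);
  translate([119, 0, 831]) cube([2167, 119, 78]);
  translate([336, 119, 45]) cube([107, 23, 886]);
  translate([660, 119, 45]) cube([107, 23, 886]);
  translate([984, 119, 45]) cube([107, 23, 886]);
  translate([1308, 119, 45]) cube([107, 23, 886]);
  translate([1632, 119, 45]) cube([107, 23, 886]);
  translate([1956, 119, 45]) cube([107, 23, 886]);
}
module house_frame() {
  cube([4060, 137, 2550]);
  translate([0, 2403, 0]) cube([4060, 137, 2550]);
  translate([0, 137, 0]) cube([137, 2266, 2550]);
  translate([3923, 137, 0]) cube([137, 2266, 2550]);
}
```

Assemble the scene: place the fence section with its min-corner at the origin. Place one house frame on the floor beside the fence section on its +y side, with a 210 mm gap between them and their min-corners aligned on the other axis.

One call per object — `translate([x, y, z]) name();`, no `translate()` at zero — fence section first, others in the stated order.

fence_section();
translate([0, 352, 0]) house_frame();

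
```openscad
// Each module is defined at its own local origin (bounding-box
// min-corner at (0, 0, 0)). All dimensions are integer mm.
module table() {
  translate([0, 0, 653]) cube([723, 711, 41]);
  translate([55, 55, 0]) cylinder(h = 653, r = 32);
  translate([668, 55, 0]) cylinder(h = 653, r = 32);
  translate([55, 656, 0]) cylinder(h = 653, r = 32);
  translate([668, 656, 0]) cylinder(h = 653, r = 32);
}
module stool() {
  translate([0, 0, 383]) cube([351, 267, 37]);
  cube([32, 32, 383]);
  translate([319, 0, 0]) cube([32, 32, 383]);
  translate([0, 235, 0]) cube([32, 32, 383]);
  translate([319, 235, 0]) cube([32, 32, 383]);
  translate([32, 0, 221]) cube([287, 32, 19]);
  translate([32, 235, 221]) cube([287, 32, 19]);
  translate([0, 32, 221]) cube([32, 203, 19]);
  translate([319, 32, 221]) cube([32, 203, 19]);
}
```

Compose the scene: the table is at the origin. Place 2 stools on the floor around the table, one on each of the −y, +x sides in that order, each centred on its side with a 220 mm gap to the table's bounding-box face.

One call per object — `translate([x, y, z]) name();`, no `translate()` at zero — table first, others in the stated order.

table();
translate([186, -487, 0]) stool();
translate([943, 222, 0]) stool();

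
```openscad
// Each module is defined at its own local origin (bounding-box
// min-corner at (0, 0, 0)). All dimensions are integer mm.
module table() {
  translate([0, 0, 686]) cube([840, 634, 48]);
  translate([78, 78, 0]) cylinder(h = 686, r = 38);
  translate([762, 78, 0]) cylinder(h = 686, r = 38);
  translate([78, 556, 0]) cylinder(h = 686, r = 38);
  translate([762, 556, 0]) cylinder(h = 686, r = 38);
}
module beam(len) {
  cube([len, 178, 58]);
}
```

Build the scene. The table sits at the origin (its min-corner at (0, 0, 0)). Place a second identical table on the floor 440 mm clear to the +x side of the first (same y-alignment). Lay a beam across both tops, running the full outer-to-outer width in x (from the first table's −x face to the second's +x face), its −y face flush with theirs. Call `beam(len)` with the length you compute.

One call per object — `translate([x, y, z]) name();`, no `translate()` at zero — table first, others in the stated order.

table();
translate([1280, 0, 0]) table();
translate([0, 0, 734]) beam(2120);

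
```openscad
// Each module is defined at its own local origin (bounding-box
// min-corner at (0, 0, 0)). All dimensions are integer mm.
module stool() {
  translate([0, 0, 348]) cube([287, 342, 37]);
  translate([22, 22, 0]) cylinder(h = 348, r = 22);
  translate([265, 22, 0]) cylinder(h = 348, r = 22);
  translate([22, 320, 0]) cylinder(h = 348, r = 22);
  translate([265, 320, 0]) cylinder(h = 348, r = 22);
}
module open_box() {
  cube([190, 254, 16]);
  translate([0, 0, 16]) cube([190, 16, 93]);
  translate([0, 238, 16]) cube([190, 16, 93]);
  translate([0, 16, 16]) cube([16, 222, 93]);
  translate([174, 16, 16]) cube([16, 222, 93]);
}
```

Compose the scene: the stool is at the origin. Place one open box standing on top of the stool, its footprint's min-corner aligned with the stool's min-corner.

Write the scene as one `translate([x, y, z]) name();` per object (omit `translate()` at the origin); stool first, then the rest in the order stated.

stool();
translate([0, 0, 385]) open_box();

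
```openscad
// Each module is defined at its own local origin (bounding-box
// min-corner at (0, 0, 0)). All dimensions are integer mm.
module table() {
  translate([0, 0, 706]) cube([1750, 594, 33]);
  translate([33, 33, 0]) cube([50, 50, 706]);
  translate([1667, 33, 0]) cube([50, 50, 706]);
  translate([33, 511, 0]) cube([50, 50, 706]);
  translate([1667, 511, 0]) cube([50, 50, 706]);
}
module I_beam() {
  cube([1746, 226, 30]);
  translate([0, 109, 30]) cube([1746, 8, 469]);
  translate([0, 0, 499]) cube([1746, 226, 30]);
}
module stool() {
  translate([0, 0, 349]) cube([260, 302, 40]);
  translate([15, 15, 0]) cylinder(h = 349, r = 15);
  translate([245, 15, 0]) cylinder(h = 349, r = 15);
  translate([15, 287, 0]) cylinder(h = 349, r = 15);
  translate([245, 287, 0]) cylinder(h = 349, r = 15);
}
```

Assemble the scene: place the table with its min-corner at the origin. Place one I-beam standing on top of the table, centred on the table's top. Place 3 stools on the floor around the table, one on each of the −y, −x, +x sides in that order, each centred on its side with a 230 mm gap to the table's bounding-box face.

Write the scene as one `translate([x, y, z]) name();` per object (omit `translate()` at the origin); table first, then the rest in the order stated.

table();
translate([2, 184, 739]) I_beam();
translate([745, -532, 0]) stool();
translate([-490, 146, 0]) stool();
translate([1980, 146, 0]) stool();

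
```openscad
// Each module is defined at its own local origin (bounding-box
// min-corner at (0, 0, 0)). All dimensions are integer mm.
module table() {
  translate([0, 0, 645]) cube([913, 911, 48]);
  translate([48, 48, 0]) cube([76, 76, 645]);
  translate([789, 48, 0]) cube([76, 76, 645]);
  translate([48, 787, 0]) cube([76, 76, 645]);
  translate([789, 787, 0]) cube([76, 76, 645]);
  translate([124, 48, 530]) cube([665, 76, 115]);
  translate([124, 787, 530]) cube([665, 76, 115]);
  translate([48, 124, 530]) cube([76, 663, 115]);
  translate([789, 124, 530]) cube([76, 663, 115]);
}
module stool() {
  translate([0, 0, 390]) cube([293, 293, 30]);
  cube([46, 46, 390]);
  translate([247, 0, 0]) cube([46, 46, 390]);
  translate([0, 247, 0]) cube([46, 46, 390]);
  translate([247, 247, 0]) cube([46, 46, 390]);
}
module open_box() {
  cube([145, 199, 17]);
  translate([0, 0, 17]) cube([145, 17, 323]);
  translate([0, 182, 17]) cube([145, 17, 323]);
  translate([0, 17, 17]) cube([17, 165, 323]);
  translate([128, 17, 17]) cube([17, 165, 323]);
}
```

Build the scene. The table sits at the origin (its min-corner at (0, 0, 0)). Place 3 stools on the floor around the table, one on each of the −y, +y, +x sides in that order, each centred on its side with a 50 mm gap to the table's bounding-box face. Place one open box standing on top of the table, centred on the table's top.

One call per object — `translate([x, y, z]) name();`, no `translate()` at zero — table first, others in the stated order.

table();
translate([310, -343, 0]) stool();
translate([310, 961, 0]) stool();
translate([963, 309, 0]) stool();
translate([384, 356, 693]) open_box();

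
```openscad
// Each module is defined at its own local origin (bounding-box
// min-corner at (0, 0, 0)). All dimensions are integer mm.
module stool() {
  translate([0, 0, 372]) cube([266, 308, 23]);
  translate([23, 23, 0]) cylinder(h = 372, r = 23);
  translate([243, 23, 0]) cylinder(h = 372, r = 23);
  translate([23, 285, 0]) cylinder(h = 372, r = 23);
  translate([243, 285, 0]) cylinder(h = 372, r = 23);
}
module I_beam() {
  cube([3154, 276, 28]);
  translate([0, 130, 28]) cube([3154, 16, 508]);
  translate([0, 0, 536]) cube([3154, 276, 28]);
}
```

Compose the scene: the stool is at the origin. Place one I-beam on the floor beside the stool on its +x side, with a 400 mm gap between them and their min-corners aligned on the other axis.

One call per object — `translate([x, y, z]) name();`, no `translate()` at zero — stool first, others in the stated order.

stool();
translate([666, 0, 0]) I_beam();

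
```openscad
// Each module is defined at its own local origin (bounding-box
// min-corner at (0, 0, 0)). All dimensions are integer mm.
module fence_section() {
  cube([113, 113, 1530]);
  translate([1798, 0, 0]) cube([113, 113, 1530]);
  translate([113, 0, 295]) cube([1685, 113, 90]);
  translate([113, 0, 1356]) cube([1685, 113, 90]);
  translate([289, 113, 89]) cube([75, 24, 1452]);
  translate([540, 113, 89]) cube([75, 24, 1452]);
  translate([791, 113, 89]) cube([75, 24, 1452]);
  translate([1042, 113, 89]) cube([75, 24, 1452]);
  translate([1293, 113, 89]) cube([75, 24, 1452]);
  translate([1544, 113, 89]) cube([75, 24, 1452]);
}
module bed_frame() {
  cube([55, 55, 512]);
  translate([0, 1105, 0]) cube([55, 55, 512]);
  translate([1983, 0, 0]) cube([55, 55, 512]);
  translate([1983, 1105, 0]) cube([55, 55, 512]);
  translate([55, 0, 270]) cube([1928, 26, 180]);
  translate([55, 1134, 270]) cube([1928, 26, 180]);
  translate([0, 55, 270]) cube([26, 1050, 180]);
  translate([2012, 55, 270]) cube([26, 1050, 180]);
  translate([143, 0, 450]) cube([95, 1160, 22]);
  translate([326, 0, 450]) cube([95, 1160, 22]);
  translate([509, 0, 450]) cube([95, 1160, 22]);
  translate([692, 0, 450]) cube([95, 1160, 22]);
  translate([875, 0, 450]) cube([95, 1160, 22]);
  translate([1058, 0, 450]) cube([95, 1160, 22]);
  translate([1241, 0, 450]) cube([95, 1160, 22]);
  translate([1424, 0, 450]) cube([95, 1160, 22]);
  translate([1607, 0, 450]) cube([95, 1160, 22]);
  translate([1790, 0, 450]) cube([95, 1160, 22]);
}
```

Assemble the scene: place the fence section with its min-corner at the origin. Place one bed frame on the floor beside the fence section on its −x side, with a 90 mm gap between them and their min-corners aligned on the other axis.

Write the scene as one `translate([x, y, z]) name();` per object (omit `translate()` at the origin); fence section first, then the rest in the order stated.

fence_section();
translate([-2128, 0, 0]) bed_frame();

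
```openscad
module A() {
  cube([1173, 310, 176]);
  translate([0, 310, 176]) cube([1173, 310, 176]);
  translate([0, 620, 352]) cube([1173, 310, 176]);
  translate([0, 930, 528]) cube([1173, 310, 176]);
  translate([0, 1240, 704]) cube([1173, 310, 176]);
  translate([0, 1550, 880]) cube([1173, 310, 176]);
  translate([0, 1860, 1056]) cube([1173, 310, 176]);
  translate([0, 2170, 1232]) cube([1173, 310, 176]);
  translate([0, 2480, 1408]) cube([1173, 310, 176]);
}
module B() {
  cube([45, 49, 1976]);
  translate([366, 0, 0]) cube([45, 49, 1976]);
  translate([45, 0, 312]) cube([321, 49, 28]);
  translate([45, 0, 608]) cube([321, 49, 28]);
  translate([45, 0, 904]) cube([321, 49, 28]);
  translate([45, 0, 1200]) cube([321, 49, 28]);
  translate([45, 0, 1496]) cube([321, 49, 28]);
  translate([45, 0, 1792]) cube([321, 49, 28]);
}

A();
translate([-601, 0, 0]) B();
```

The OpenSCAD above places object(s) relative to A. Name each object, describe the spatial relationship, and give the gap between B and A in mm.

A is a staircase. B is a ladder. The ladder is on the floor beside the staircase on its −x side. The gap between the ladder and the staircase is 190 mm.

The ladder's nearest face is 190 mm from the staircase's −x face.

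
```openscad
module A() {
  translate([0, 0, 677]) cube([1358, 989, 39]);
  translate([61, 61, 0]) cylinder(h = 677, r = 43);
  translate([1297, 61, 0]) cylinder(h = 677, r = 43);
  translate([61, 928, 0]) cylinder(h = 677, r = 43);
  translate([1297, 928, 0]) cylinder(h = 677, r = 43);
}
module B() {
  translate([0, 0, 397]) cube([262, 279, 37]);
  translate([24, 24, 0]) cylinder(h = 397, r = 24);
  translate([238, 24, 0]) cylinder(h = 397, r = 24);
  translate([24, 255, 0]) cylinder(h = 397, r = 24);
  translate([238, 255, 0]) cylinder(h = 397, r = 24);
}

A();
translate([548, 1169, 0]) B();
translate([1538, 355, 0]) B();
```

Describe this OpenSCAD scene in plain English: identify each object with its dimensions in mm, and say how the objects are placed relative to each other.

A is a table: top 1358 mm (x) × 989 mm (y), 39 mm thick, upper face at z = 716 mm, on four round legs of 86 mm diameter, each leg's bounding box inset 18 mm from the nearest pair of top edges, running from z = 0 to the bottom of the top.

B is a four-legged stool. The seat is 262×279 mm, 37 mm thick, top at z = 434 mm. It stands on four round legs, each 48 mm in diameter, from z = 0 to the seat underside, each leg's axis is inset half a diameter from the nearest pair of seat edges (so the leg's bounding box is flush with the corner).

Two stools sit around the table at the +y, +x sides.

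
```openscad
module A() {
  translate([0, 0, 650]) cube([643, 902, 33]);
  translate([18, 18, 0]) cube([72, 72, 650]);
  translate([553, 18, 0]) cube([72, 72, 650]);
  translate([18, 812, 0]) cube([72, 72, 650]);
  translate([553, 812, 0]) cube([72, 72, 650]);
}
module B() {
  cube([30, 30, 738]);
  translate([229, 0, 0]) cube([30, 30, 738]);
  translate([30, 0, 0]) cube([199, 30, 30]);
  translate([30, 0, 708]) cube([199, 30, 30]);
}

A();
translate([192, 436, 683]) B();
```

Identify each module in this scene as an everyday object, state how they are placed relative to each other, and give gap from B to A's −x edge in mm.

The picture frame's min-x is at 192; the table's min-x is 0; gap = 192 mm.

A is a table. B is a picture frame. The picture frame is on top of the table, centred. The gap from the picture frame to the table's −x edge is 192 mm.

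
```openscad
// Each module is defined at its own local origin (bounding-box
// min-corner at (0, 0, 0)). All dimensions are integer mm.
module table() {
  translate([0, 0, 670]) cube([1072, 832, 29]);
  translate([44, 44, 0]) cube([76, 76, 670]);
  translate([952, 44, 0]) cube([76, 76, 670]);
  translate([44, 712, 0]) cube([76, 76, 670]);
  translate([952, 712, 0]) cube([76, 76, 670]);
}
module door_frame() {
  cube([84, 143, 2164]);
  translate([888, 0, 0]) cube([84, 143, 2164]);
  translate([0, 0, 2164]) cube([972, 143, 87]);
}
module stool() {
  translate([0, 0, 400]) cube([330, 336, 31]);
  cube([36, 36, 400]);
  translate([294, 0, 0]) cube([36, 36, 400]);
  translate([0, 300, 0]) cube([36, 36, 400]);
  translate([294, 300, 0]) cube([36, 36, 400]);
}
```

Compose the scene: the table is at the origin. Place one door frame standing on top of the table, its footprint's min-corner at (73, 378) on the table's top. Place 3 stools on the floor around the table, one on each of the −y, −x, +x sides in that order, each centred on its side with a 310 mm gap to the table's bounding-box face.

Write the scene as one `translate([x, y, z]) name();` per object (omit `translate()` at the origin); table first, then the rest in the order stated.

table();
translate([73, 378, 699]) door_frame();
translate([371, -646, 0]) stool();
translate([-640, 248, 0]) stool();
translate([1382, 248, 0]) stool();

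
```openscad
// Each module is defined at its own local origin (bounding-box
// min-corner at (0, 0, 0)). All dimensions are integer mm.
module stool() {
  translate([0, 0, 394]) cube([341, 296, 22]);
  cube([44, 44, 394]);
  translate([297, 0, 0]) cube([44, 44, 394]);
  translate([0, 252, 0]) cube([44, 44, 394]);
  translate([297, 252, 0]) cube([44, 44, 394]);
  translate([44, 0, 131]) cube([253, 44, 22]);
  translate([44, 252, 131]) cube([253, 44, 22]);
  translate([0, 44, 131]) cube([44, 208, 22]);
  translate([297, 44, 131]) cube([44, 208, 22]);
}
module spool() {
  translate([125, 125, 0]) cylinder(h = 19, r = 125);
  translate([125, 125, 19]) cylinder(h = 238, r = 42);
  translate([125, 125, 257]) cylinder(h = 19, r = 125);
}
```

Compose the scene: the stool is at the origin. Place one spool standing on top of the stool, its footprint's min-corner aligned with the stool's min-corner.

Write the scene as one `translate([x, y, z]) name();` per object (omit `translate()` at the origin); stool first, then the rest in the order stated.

stool();
translate([0, 0, 416]) spool();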